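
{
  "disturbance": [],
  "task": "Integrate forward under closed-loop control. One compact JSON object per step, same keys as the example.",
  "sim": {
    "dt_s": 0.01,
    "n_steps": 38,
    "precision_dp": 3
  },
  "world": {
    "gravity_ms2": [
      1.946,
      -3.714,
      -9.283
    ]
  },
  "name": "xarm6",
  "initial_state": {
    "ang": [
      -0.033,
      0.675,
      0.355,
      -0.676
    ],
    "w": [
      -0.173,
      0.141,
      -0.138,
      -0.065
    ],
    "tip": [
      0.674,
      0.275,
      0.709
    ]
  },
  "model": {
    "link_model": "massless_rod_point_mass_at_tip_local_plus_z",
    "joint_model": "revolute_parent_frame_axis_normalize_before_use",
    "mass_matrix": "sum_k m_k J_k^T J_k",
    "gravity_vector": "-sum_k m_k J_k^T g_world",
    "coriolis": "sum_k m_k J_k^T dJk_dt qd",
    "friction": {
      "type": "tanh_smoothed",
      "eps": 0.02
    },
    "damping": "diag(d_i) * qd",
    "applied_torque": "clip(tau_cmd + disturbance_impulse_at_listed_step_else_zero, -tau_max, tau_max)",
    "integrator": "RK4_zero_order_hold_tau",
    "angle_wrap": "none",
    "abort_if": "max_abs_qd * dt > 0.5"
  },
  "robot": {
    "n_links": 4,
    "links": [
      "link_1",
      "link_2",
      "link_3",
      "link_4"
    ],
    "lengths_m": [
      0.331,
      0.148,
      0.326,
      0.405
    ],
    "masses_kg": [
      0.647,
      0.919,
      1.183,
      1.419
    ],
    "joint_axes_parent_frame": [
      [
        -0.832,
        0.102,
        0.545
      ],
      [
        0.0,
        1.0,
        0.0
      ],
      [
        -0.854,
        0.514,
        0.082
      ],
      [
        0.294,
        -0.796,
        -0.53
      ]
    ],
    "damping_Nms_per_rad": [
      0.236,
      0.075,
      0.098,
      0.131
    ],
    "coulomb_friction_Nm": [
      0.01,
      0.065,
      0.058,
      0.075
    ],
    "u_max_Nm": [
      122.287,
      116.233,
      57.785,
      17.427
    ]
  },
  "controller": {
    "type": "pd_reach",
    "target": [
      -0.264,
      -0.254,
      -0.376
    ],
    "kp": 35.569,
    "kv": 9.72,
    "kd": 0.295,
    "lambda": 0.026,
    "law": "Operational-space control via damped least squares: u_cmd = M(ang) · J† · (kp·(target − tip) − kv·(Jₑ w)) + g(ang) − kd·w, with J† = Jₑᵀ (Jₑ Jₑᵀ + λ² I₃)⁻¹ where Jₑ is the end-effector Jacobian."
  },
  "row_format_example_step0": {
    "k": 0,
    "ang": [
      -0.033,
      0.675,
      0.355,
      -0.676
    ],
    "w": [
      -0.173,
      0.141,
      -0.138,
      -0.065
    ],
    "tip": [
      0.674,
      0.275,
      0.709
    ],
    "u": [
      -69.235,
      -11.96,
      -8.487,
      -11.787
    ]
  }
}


{"k":1,"ang":[-0.041,0.672,0.361,-0.686],"w":[-1.407,-0.644,1.326,-1.927],"tip":[0.673,0.272,0.707],"u":[-60.773,-11.632,-8.053,-9.922]}
{"k":2,"ang":[-0.06,0.663,0.38,-0.713],"w":[-2.454,-1.27,2.547,-3.427],"tip":[0.669,0.268,0.701],"u":[-51.268,-10.643,-6.707,-8.531]}
{"k":3,"ang":[-0.089,0.648,0.411,-0.753],"w":[-3.301,-1.725,3.501,-4.573],"tip":[0.662,0.261,0.693],"u":[-41.5,-9.318,-4.884,-7.477]}
{"k":4,"ang":[-0.125,0.629,0.449,-0.803],"w":[-3.954,-2.021,4.194,-5.41],"tip":[0.653,0.253,0.682],"u":[-32.135,-7.926,-2.952,-6.641]}
{"k":5,"ang":[-0.167,0.608,0.494,-0.86],"w":[-4.439,-2.18,4.653,-6.002],"tip":[0.64,0.244,0.669],"u":[-23.609,-6.626,-1.163,-5.932]}
{"k":6,"ang":[-0.214,0.586,0.542,-0.922],"w":[-4.784,-2.226,4.916,-6.408],"tip":[0.626,0.233,0.653],"u":[-16.141,-5.48,0.344,-5.287]}
{"k":7,"ang":[-0.263,0.564,0.591,-0.988],"w":[-5.021,-2.174,5.021,-6.677],"tip":[0.61,0.221,0.636],"u":[-9.799,-4.483,1.516,-4.673]}
{"k":8,"ang":[-0.314,0.543,0.641,-1.055],"w":[-5.181,-2.038,5.009,-6.844],"tip":[0.592,0.208,0.618],"u":[-4.562,-3.598,2.355,-4.074]}
{"k":9,"ang":[-0.366,0.523,0.691,-1.124],"w":[-5.29,-1.824,4.917,-6.921],"tip":[0.573,0.195,0.598],"u":[-0.375,-2.775,2.895,-3.49]}
{"k":10,"ang":[-0.419,0.507,0.74,-1.193],"w":[-5.372,-1.536,4.782,-6.912],"tip":[0.553,0.18,0.578],"u":[2.828,-1.969,3.187,-2.93]}
{"k":11,"ang":[-0.473,0.493,0.787,-1.262],"w":[-5.447,-1.181,4.636,-6.808],"tip":[0.531,0.166,0.557],"u":[5.111,-1.147,3.289,-2.404]}
{"k":12,"ang":[-0.528,0.483,0.832,-1.329],"w":[-5.532,-0.762,4.505,-6.601],"tip":[0.509,0.151,0.536],"u":[6.529,-0.296,3.256,-1.921]}
{"k":13,"ang":[-0.584,0.478,0.877,-1.394],"w":[-5.641,-0.286,4.406,-6.285],"tip":[0.486,0.136,0.514],"u":[7.136,0.578,3.142,-1.489]}
{"k":14,"ang":[-0.641,0.478,0.92,-1.454],"w":[-5.782,0.242,4.35,-5.858],"tip":[0.463,0.122,0.493],"u":[6.981,1.445,2.996,-1.109]}
{"k":15,"ang":[-0.7,0.483,0.964,-1.51],"w":[-5.967,0.814,4.343,-5.319],"tip":[0.439,0.108,0.473],"u":[6.124,2.236,2.862,-0.781]}
{"k":16,"ang":[-0.761,0.494,1.007,-1.56],"w":[-6.203,1.437,4.374,-4.674],"tip":[0.415,0.095,0.453],"u":[4.647,2.822,2.782,-0.502]}
{"k":17,"ang":[-0.824,0.512,1.052,-1.603],"w":[-6.5,2.099,4.449,-3.919],"tip":[0.39,0.083,0.434],"u":[2.713,2.997,2.797,-0.27]}
{"k":18,"ang":[-0.891,0.536,1.097,-1.638],"w":[-6.87,2.774,4.576,-3.047],"tip":[0.365,0.072,0.417],"u":[0.66,2.462,2.945,-0.083]}
{"k":19,"ang":[-0.962,0.567,1.143,-1.664],"w":[-7.316,3.4,4.772,-2.058],"tip":[0.341,0.061,0.401],"u":[-0.891,0.877,3.25,0.065]}
{"k":20,"ang":[-1.037,0.604,1.193,-1.679],"w":[-7.823,3.862,5.055,-0.983],"tip":[0.316,0.051,0.387],"u":[-1.004,-1.902,3.697,0.186]}
{"k":21,"ang":[-1.118,0.643,1.245,-1.683],"w":[-8.343,3.994,5.421,0.077],"tip":[0.291,0.042,0.375],"u":[1.172,-5.392,4.182,0.309]}
{"k":22,"ang":[-1.204,0.681,1.301,-1.678],"w":[-8.776,3.622,5.81,0.911],"tip":[0.267,0.032,0.365],"u":[5.413,-8.292,4.496,0.49]}
{"k":23,"ang":[-1.293,0.713,1.361,-1.667],"w":[-9.023,2.701,6.113,1.287],"tip":[0.242,0.023,0.356],"u":[10.007,-9.387,4.482,0.75]}
{"k":24,"ang":[-1.383,0.734,1.423,-1.655],"w":[-9.04,1.401,6.195,1.058],"tip":[0.217,0.013,0.348],"u":[13.328,-8.7,4.215,1.106]}
{"k":25,"ang":[-1.473,0.741,1.484,-1.648],"w":[-8.878,0.012,5.997,0.288],"tip":[0.193,0.003,0.34],"u":[15.072,-7.093,3.908,1.533]}
{"k":26,"ang":[-1.561,0.735,1.542,-1.65],"w":[-8.626,-1.218,5.56,-0.781],"tip":[0.169,-0.008,0.331],"u":[15.684,-5.321,3.722,1.959]}
{"k":27,"ang":[-1.646,0.717,1.595,-1.663],"w":[-8.346,-2.213,4.965,-1.945],"tip":[0.146,-0.019,0.321],"u":[15.703,-3.726,3.71,2.344]}
{"k":28,"ang":[-1.728,0.691,1.641,-1.688],"w":[-8.069,-2.989,4.301,-3.05],"tip":[0.124,-0.03,0.309],"u":[15.406,-2.4,3.861,2.65]}
{"k":29,"ang":[-1.807,0.659,1.681,-1.724],"w":[-7.806,-3.6,3.631,-4.011],"tip":[0.103,-0.041,0.296],"u":[14.9,-1.339,4.142,2.848]}
{"k":30,"ang":[-1.884,0.62,1.714,-1.768],"w":[-7.56,-4.098,2.997,-4.79],"tip":[0.082,-0.051,0.281],"u":[14.203,-0.511,4.514,2.928]}
{"k":31,"ang":[-1.958,0.577,1.741,-1.819],"w":[-7.332,-4.518,2.418,-5.38],"tip":[0.063,-0.062,0.267],"u":[13.302,0.116,4.945,2.889]}
{"k":32,"ang":[-2.031,0.53,1.762,-1.875],"w":[-7.126,-4.873,1.9,-5.786],"tip":[0.045,-0.072,0.252],"u":[12.169,0.565,5.402,2.739]}
{"k":33,"ang":[-2.101,0.48,1.779,-1.934],"w":[-6.947,-5.162,1.44,-6.016],"tip":[0.028,-0.082,0.237],"u":[10.781,0.859,5.861,2.489]}
{"k":34,"ang":[-2.17,0.427,1.791,-1.994],"w":[-6.8,-5.373,1.03,-6.08],"tip":[0.012,-0.092,0.222],"u":[9.126,1.018,6.302,2.153]}
{"k":35,"ang":[-2.237,0.373,1.8,-2.055],"w":[-6.691,-5.485,0.658,-5.987],"tip":[-0.002,-0.101,0.208],"u":[7.221,1.065,6.715,1.747]}
{"k":36,"ang":[-2.304,0.318,1.805,-2.114],"w":[-6.624,-5.475,0.313,-5.746],"tip":[-0.016,-0.111,0.194],"u":[5.134,1.032,7.105,1.285]}
{"k":37,"ang":[-2.37,0.264,1.806,-2.169],"w":[-6.599,-5.324,-0.017,-5.368],"tip":[-0.029,-0.12,0.181],"u":[2.998,0.954,7.488,0.782]}
{"k":38,"ang":[-2.436,0.212,1.804,-2.221],"w":[-6.612,-5.022,-0.341,-4.866],"tip":[-0.04,-0.13,0.168]}


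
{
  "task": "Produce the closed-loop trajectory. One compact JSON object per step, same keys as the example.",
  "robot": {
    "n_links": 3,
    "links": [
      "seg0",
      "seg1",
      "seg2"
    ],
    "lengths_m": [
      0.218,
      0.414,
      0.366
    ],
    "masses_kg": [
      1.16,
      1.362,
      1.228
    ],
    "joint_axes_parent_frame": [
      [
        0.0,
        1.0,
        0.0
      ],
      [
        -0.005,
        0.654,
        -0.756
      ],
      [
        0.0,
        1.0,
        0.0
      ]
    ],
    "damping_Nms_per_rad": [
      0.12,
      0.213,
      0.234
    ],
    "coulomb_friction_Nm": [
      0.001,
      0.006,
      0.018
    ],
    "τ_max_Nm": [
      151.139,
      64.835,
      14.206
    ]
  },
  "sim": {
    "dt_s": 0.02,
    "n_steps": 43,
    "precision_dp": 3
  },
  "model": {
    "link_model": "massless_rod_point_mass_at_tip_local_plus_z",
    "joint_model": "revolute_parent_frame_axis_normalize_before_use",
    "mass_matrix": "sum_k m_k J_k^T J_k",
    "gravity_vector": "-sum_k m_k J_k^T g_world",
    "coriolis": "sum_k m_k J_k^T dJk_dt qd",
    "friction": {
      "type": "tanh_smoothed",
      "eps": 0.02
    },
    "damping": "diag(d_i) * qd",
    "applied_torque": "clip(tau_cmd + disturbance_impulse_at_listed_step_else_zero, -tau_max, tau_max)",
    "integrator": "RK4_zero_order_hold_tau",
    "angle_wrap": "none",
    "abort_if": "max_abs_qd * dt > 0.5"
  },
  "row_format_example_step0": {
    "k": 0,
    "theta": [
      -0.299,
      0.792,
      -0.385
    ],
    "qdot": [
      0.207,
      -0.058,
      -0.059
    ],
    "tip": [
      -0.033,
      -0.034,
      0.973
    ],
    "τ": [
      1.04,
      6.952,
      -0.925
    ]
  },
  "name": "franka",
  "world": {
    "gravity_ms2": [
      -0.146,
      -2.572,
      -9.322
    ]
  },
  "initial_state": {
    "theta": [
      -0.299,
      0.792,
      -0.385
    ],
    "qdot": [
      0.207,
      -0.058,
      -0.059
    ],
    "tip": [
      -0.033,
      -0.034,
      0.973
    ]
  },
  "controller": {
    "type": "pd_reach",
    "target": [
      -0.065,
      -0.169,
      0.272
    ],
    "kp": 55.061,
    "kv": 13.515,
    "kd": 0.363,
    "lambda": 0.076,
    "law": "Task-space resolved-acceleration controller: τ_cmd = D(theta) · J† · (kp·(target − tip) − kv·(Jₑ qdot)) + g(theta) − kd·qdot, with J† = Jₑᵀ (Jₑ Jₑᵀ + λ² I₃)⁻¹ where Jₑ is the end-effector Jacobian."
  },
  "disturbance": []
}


{"k":1,"theta":[-0.305,0.827,-0.414],"qdot":[-0.767,3.455,-2.72],"tip":[-0.031,-0.035,0.97],"\u03c4":[1.979,5.18,0.01]}
{"k":2,"theta":[-0.325,0.915,-0.481],"qdot":[-1.245,5.183,-3.965],"tip":[-0.029,-0.038,0.962],"\u03c4":[-0.494,3.533,-0.01]}
{"k":3,"theta":[-0.353,1.028,-0.567],"qdot":[-1.525,6.11,-4.608],"tip":[-0.026,-0.042,0.951],"\u03c4":[-3.902,1.831,-0.326]}
{"k":4,"theta":[-0.386,1.156,-0.663],"qdot":[-1.72,6.618,-4.95],"tip":[-0.022,-0.048,0.936],"\u03c4":[-6.695,0.147,-0.672]}
{"k":5,"theta":[-0.422,1.291,-0.764],"qdot":[-1.864,6.848,-5.108],"tip":[-0.019,-0.055,0.917],"\u03c4":[-8.187,-1.451,-0.948]}
{"k":6,"theta":[-0.46,1.428,-0.866],"qdot":[-1.964,6.869,-5.136],"tip":[-0.015,-0.064,0.896],"\u03c4":[-8.302,-2.926,-1.12]}
{"k":7,"theta":[-0.5,1.564,-0.968],"qdot":[-2.022,6.733,-5.063],"tip":[-0.013,-0.073,0.872],"\u03c4":[-7.313,-4.253,-1.185]}
{"k":8,"theta":[-0.54,1.696,-1.068],"qdot":[-2.043,6.484,-4.914],"tip":[-0.011,-0.084,0.846],"\u03c4":[-5.62,-5.413,-1.15]}
{"k":9,"theta":[-0.581,1.822,-1.164],"qdot":[-2.032,6.162,-4.71],"tip":[-0.011,-0.095,0.818],"\u03c4":[-3.604,-6.393,-1.032]}
{"k":10,"theta":[-0.621,1.941,-1.255],"qdot":[-1.994,5.797,-4.47],"tip":[-0.011,-0.106,0.789],"\u03c4":[-1.558,-7.19,-0.85]}
{"k":11,"theta":[-0.661,2.053,-1.342],"qdot":[-1.934,5.416,-4.209],"tip":[-0.013,-0.117,0.76],"\u03c4":[0.335,-7.812,-0.623]}
{"k":12,"theta":[-0.698,2.158,-1.423],"qdot":[-1.858,5.033,-3.94],"tip":[-0.016,-0.128,0.731],"\u03c4":[1.979,-8.273,-0.371]}
{"k":13,"theta":[-0.735,2.254,-1.499],"qdot":[-1.77,4.66,-3.672],"tip":[-0.019,-0.138,0.702],"\u03c4":[3.342,-8.594,-0.109]}
{"k":14,"theta":[-0.769,2.344,-1.57],"qdot":[-1.674,4.305,-3.412],"tip":[-0.023,-0.146,0.674],"\u03c4":[4.434,-8.795,0.151]}
{"k":15,"theta":[-0.801,2.427,-1.636],"qdot":[-1.572,3.97,-3.165],"tip":[-0.027,-0.154,0.647],"\u03c4":[5.283,-8.898,0.399]}
{"k":16,"theta":[-0.832,2.503,-1.697],"qdot":[-1.467,3.657,-2.932],"tip":[-0.031,-0.161,0.621],"\u03c4":[5.927,-8.924,0.63]}
{"k":17,"theta":[-0.86,2.573,-1.753],"qdot":[-1.362,3.367,-2.714],"tip":[-0.036,-0.167,0.596],"\u03c4":[6.405,-8.89,0.839]}
{"k":18,"theta":[-0.886,2.638,-1.805],"qdot":[-1.257,3.099,-2.511],"tip":[-0.04,-0.172,0.572],"\u03c4":[6.75,-8.81,1.025]}
{"k":19,"theta":[-0.91,2.697,-1.854],"qdot":[-1.154,2.851,-2.324],"tip":[-0.044,-0.176,0.55],"\u03c4":[6.992,-8.697,1.187]}
{"k":20,"theta":[-0.932,2.752,-1.898],"qdot":[-1.053,2.624,-2.151],"tip":[-0.048,-0.18,0.529],"\u03c4":[7.157,-8.562,1.326]}
{"k":21,"theta":[-0.952,2.802,-1.94],"qdot":[-0.956,2.415,-1.99],"tip":[-0.051,-0.183,0.51],"\u03c4":[7.263,-8.41,1.443]}
{"k":22,"theta":[-0.971,2.848,-1.978],"qdot":[-0.863,2.222,-1.843],"tip":[-0.055,-0.185,0.491],"\u03c4":[7.325,-8.25,1.54]}
{"k":23,"theta":[-0.987,2.891,-2.013],"qdot":[-0.775,2.046,-1.706],"tip":[-0.058,-0.186,0.474],"\u03c4":[7.355,-8.085,1.618]}
{"k":24,"theta":[-1.002,2.93,-2.046],"qdot":[-0.692,1.883,-1.579],"tip":[-0.06,-0.187,0.459],"\u03c4":[7.363,-7.918,1.68]}
{"k":25,"theta":[-1.015,2.967,-2.077],"qdot":[-0.613,1.734,-1.462],"tip":[-0.063,-0.188,0.444],"\u03c4":[7.353,-7.753,1.728]}
{"k":26,"theta":[-1.026,3.0,-2.105],"qdot":[-0.54,1.597,-1.354],"tip":[-0.065,-0.188,0.43],"\u03c4":[7.333,-7.591,1.763]}
{"k":27,"theta":[-1.036,3.031,-2.131],"qdot":[-0.472,1.471,-1.253],"tip":[-0.067,-0.189,0.418],"\u03c4":[7.304,-7.433,1.787]}
{"k":28,"theta":[-1.045,3.059,-2.155],"qdot":[-0.41,1.355,-1.16],"tip":[-0.068,-0.188,0.406],"\u03c4":[7.269,-7.282,1.802]}
{"k":29,"theta":[-1.053,3.085,-2.177],"qdot":[-0.352,1.249,-1.074],"tip":[-0.07,-0.188,0.396],"\u03c4":[7.232,-7.136,1.81]}
{"k":30,"theta":[-1.059,3.109,-2.198],"qdot":[-0.299,1.15,-0.994],"tip":[-0.071,-0.188,0.386],"\u03c4":[7.192,-6.998,1.812]}
{"k":31,"theta":[-1.065,3.131,-2.217],"qdot":[-0.251,1.06,-0.92],"tip":[-0.072,-0.187,0.377],"\u03c4":[7.151,-6.866,1.809]}
{"k":32,"theta":[-1.069,3.151,-2.235],"qdot":[-0.208,0.977,-0.852],"tip":[-0.073,-0.187,0.369],"\u03c4":[7.11,-6.742,1.802]}
{"k":33,"theta":[-1.073,3.17,-2.251],"qdot":[-0.168,0.9,-0.788],"tip":[-0.073,-0.186,0.361],"\u03c4":[7.069,-6.624,1.792]}
{"k":34,"theta":[-1.076,3.188,-2.266],"qdot":[-0.133,0.83,-0.73],"tip":[-0.074,-0.185,0.354],"\u03c4":[7.029,-6.514,1.779]}
{"k":35,"theta":[-1.078,3.204,-2.28],"qdot":[-0.101,0.765,-0.675],"tip":[-0.074,-0.185,0.348],"\u03c4":[6.989,-6.41,1.765]}
{"k":36,"theta":[-1.08,3.218,-2.293],"qdot":[-0.073,0.706,-0.625],"tip":[-0.075,-0.184,0.342],"\u03c4":[6.951,-6.313,1.749]}
{"k":37,"theta":[-1.081,3.232,-2.305],"qdot":[-0.048,0.652,-0.579],"tip":[-0.075,-0.183,0.337],"\u03c4":[6.914,-6.222,1.733]}
{"k":38,"theta":[-1.082,3.244,-2.317],"qdot":[-0.026,0.601,-0.536],"tip":[-0.075,-0.183,0.332],"\u03c4":[6.878,-6.137,1.716]}
{"k":39,"theta":[-1.082,3.256,-2.327],"qdot":[-0.006,0.555,-0.496],"tip":[-0.075,-0.182,0.327],"\u03c4":[6.844,-6.058,1.699]}
{"k":40,"theta":[-1.082,3.267,-2.337],"qdot":[0.011,0.513,-0.46],"tip":[-0.075,-0.181,0.323],"\u03c4":[6.811,-5.985,1.682]}
{"k":41,"theta":[-1.082,3.276,-2.345],"qdot":[0.025,0.474,-0.426],"tip":[-0.075,-0.181,0.319],"\u03c4":[6.781,-5.916,1.666]}
{"k":42,"theta":[-1.081,3.286,-2.354],"qdot":[0.038,0.438,-0.395],"tip":[-0.075,-0.18,0.316],"\u03c4":[6.752,-5.852,1.649]}
{"k":43,"theta":[-1.08,3.294,-2.361],"qdot":[0.049,0.406,-0.366],"tip":[-0.075,-0.179,0.313]}


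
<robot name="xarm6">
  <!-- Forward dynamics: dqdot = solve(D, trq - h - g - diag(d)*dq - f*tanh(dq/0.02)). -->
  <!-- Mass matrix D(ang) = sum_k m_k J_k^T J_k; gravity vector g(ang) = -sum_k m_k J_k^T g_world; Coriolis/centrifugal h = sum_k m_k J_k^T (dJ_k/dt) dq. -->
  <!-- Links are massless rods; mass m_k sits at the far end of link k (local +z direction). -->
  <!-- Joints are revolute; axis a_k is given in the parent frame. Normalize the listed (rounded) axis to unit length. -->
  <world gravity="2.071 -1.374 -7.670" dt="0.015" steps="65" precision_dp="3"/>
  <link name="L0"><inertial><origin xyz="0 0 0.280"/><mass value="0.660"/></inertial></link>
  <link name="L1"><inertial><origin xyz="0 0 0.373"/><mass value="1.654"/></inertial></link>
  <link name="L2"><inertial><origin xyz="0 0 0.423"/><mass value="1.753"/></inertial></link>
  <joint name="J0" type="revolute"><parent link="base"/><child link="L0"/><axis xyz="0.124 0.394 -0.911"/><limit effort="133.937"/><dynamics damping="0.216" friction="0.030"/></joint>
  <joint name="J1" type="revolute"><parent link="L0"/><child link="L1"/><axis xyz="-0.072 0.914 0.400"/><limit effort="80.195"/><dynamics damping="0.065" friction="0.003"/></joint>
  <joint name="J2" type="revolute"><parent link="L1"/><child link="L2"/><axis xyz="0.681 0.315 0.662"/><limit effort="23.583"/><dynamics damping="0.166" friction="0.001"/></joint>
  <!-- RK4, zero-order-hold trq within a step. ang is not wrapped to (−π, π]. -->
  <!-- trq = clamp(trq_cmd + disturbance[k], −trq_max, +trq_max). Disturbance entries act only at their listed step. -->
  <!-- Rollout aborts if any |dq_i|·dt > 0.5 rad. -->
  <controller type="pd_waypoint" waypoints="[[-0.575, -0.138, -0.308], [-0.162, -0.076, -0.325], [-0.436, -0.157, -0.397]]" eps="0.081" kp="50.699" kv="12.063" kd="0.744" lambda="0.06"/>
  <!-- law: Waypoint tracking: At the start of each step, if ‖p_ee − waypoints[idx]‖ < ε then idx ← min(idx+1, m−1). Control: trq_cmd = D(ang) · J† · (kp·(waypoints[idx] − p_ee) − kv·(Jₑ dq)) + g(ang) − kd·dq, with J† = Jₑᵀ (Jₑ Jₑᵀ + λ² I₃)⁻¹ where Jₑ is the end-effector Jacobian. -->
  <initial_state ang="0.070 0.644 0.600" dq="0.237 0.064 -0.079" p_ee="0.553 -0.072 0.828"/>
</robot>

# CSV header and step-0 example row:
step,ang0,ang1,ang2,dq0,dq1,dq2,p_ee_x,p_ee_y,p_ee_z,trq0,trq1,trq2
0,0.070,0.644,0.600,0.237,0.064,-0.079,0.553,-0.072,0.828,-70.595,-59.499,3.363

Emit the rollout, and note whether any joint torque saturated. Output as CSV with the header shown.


step,ang0,ang1,ang2,dq0,dq1,dq2,p_ee_x,p_ee_y,p_ee_z,trq0,trq1,trq2
1,0.052,0.630,0.664,-2.506,-1.914,8.499,0.550,-0.074,0.822,-57.675,-52.064,-3.110
2,0.005,0.589,0.827,-3.734,-3.608,13.035,0.539,-0.074,0.810,-41.340,-44.414,-4.812
3,-0.053,0.524,1.039,-3.843,-5.138,15.237,0.519,-0.072,0.795,-26.386,-36.407,-4.875
4,-0.106,0.437,1.276,-3.194,-6.510,16.342,0.494,-0.067,0.777,-15.150,-28.509,-4.955
5,-0.145,0.330,1.526,-1.947,-7.771,17.106,0.463,-0.061,0.759,-7.793,-20.800,-5.684
6,-0.161,0.205,1.787,-0.085,-8.997,17.953,0.430,-0.053,0.742,-3.670,-13.014,-7.221
7,-0.144,0.062,2.062,2.482,-10.202,18.973,0.395,-0.045,0.728,-1.807,-4.691,-9.497
8,-0.088,-0.095,2.343,4.825,-10.514,18.192,0.361,-0.037,0.720,0.167,4.244,-10.989
9,-0.045,-0.215,2.529,-0.573,-4.386,4.446,0.330,-0.027,0.725,7.654,6.752,-2.047
10,-0.060,-0.271,2.579,-1.428,-3.226,2.335,0.305,-0.017,0.737,6.419,4.347,-1.053
11,-0.076,-0.322,2.620,-0.703,-3.523,3.151,0.280,-0.008,0.748,4.188,2.623,-2.087
12,-0.092,-0.369,2.656,-1.273,-2.804,1.872,0.256,-0.001,0.758,3.509,0.644,-1.254
13,-0.104,-0.415,2.693,-0.426,-3.310,2.867,0.233,0.006,0.766,2.031,-0.455,-2.137
14,-0.113,-0.462,2.730,-0.688,-2.963,2.165,0.211,0.012,0.773,1.646,-1.758,-1.556
15,-0.119,-0.508,2.765,-0.231,-3.233,2.516,0.189,0.016,0.780,0.773,-2.612,-1.797
16,-0.122,-0.557,2.802,-0.115,-3.271,2.371,0.166,0.020,0.786,0.111,-3.422,-1.613
17,-0.122,-0.607,2.837,0.018,-3.360,2.255,0.144,0.023,0.791,-0.657,-4.083,-1.474
18,-0.122,-0.658,2.869,0.069,-3.423,2.055,0.122,0.025,0.796,-1.414,-4.625,-1.308
19,-0.121,-0.710,2.898,0.067,-3.479,1.821,0.098,0.026,0.800,-2.049,-5.060,-1.161
20,-0.120,-0.762,2.924,0.033,-3.540,1.579,0.075,0.027,0.804,-2.383,-5.428,-1.052
21,-0.120,-0.816,2.946,0.007,-3.631,1.361,0.050,0.027,0.807,-2.217,-5.792,-0.997
22,-0.119,-0.872,2.965,0.034,-3.781,1.184,0.024,0.026,0.808,-1.321,-6.235,-0.997
23,-0.118,-0.930,2.982,0.169,-4.028,1.042,-0.002,0.025,0.809,0.612,-6.869,-1.038
24,-0.113,-0.994,2.997,0.473,-4.410,0.903,-0.030,0.023,0.809,4.035,-7.842,-1.089
25,-0.101,-1.064,3.009,1.018,-4.971,0.687,-0.059,0.020,0.807,9.596,-9.322,-1.081
26,-0.079,-1.145,3.017,1.883,-5.745,0.249,-0.089,0.017,0.803,17.932,-11.329,-0.890
27,-0.041,-1.239,3.014,3.140,-6.717,-0.661,-0.121,0.013,0.796,28.749,-13.217,-0.308
28,0.019,-1.348,2.993,4.797,-7.717,-2.395,-0.154,0.010,0.786,39.019,-12.906,0.935
29,0.106,-1.469,2.937,6.712,-8.274,-5.280,-0.190,0.007,0.772,41.844,-7.189,3.095
30,0.220,-1.590,2.829,8.487,-7.638,-9.272,-0.228,0.008,0.752,24.802,5.621,6.210
31,0.351,-1.688,2.662,9.000,-5.369,-13.055,-0.269,0.017,0.729,-28.707,17.445,9.237
32,0.464,-1.750,2.469,6.133,-3.122,-12.386,-0.312,0.037,0.705,-64.652,12.372,9.732
33,0.522,-1.795,2.322,1.726,-3.212,-6.921,-0.350,0.062,0.680,-55.061,7.140,7.066
34,0.525,-1.851,2.257,-1.302,-4.311,-1.758,-0.383,0.084,0.651,-39.592,7.131,3.715
35,0.491,-1.922,2.255,-3.138,-5.235,1.554,-0.412,0.098,0.615,-27.338,9.009,1.440
36,0.436,-2.005,2.292,-4.303,-5.773,3.314,-0.438,0.106,0.576,-17.611,11.317,0.548
37,0.366,-2.093,2.346,-5.035,-5.979,3.995,-0.463,0.109,0.533,-9.361,13.492,0.804
38,0.287,-2.182,2.405,-5.421,-5.932,3.933,-0.486,0.106,0.488,-2.085,15.231,1.881
39,0.206,-2.269,2.460,-5.498,-5.693,3.338,-0.507,0.099,0.442,4.266,16.354,3.487
40,0.124,-2.352,2.503,-5.298,-5.309,2.363,-0.527,0.089,0.394,9.473,16.842,5.363
41,0.048,-2.428,2.530,-4.884,-4.823,1.166,-0.543,0.075,0.346,13.306,16.852,7.269
42,-0.021,-2.497,2.538,-4.350,-4.281,-0.065,-0.556,0.059,0.298,15.737,16.648,8.981
43,-0.083,-2.557,2.530,-3.799,-3.734,-1.141,-0.565,0.042,0.252,16.967,16.459,10.331
44,-0.136,-2.609,2.507,-3.311,-3.224,-1.943,-0.570,0.024,0.207,17.301,16.391,11.240
45,-0.183,-2.654,2.474,-2.917,-2.777,-2.445,-0.572,0.008,0.165,17.042,16.428,11.729
46,-0.225,-2.693,2.436,-2.609,-2.391,-2.706,-0.571,-0.008,0.125,16.433,16.493,11.884
47,-0.262,-2.726,2.394,-2.362,-2.054,-2.806,-0.567,-0.022,0.088,15.646,16.509,11.804
48,-0.296,-2.755,2.352,-2.154,-1.754,-2.810,-0.562,-0.035,0.054,14.798,16.421,11.562
49,-0.327,-2.779,2.310,-1.972,-1.483,-2.759,-0.556,-0.047,0.023,13.959,16.208,11.211
50,-0.355,-2.800,2.270,-1.807,-1.236,-2.676,-0.549,-0.058,-0.005,13.169,15.872,10.785
51,-0.381,-2.816,2.230,-1.654,-1.012,-2.578,-0.541,-0.067,-0.031,12.446,15.428,10.311
52,-0.405,-2.830,2.192,-1.511,-0.808,-2.473,-0.534,-0.075,-0.053,11.797,14.900,9.809
53,-0.426,-2.841,2.156,-1.376,-0.623,-2.367,-0.526,-0.083,-0.074,11.218,14.312,9.294
54,-0.446,-2.849,2.121,-1.249,-0.457,-2.264,-0.519,-0.090,-0.092,10.704,13.689,8.780
55,-0.464,-2.855,2.088,-1.128,-0.308,-2.167,-0.513,-0.096,-0.108,10.248,13.051,8.277
56,-0.480,-2.858,2.056,-1.014,-0.174,-2.077,-0.507,-0.101,-0.122,9.842,12.418,7.791
57,-0.494,-2.860,2.025,-0.907,-0.056,-1.994,-0.502,-0.106,-0.135,9.480,11.802,7.329
58,-0.507,-2.860,1.996,-0.808,0.048,-1.917,-0.498,-0.111,-0.146,9.157,11.216,6.894
59,-0.519,-2.859,1.968,-0.716,0.139,-1.848,-0.494,-0.115,-0.156,8.867,10.667,6.489
60,-0.529,-2.856,1.940,-0.631,0.218,-1.785,-0.490,-0.119,-0.165,8.607,10.159,6.114
61,-0.538,-2.852,1.914,-0.554,0.286,-1.730,-0.488,-0.122,-0.172,8.372,9.695,5.770
62,-0.545,-2.847,1.888,-0.484,0.344,-1.679,-0.486,-0.125,-0.179,8.161,9.276,5.455
63,-0.552,-2.842,1.864,-0.421,0.394,-1.634,-0.484,-0.128,-0.186,7.970,8.902,5.170
64,-0.558,-2.836,1.839,-0.365,0.435,-1.594,-0.483,-0.131,-0.191,7.797,8.570,4.911
65,-0.563,-2.829,1.816,-0.315,0.469,-1.557,-0.482,-0.133,-0.196,,,
# any joint saturated: no


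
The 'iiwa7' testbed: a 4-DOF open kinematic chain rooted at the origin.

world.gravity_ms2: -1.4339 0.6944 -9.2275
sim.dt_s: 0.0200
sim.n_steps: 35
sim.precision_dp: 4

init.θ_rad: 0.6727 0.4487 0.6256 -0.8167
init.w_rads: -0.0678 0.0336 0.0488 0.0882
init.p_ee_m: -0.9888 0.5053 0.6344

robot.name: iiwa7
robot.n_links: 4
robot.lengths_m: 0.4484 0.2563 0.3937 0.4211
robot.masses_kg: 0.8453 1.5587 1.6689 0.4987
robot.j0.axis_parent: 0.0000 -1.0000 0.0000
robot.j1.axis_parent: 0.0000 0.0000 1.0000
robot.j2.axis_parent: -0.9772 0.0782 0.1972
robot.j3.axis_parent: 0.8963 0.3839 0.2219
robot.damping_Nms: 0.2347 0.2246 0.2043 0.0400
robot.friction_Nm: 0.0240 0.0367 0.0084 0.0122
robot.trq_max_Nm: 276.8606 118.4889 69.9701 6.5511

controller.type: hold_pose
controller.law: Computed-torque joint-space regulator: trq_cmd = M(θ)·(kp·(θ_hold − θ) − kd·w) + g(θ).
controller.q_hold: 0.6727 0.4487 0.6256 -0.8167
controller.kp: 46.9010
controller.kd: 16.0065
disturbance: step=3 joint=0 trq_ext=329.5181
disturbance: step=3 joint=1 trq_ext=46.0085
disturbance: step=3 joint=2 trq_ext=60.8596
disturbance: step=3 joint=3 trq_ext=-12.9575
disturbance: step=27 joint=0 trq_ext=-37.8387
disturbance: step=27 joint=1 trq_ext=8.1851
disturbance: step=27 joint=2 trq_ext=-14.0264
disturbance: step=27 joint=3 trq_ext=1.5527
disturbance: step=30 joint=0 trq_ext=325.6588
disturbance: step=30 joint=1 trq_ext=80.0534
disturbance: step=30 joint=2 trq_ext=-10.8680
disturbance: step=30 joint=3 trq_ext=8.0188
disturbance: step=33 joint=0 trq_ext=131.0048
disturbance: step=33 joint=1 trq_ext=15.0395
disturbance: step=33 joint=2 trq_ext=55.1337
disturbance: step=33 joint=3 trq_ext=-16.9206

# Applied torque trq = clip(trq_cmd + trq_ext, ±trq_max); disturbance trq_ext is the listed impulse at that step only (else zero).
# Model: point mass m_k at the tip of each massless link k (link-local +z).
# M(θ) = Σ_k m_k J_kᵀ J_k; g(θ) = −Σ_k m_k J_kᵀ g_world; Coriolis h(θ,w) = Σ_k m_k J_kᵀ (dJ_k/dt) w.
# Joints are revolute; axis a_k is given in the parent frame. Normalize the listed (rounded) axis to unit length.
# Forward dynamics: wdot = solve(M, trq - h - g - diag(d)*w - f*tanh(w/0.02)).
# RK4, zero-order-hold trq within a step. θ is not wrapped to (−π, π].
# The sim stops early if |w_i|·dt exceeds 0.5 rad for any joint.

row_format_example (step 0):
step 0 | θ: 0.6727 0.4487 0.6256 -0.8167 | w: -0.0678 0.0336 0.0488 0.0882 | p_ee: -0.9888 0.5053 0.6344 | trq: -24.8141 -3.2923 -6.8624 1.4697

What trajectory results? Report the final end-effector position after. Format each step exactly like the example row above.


step 1 | θ: 0.6716 0.4492 0.6264 -0.8153 | w: -0.0441 0.0150 0.0276 0.0484 | p_ee: -0.9884 0.5053 0.6354 | trq: -25.6447 -3.4281 -6.9687 1.5165
step 2 | θ: 0.6709 0.4494 0.6268 -0.8146 | w: -0.0276 0.0049 0.0140 0.0229 | p_ee: -0.9881 0.5054 0.6361 | trq: -26.2602 -3.5348 -7.0475 1.5501
step 3 | θ: 0.6704 0.4494 0.6270 -0.8143 | w: -0.0163 0.0004 0.0062 0.0085 | p_ee: -0.9878 0.5054 0.6365 | trq: 276.8606 42.3900 53.7534 -6.5511
step 4 | θ: 0.6885 0.4428 0.6383 -0.7884 | w: 1.8306 -0.6738 1.1070 2.5934 | p_ee: -0.9987 0.5109 0.6235 | trq: -127.3980 -19.2558 -26.8920 4.2897
step 5 | θ: 0.7192 0.4320 0.6558 -0.7457 | w: 1.2385 -0.3953 0.6541 1.6737 | p_ee: -1.0167 0.5196 0.6013 | trq: -100.9140 -15.8905 -20.8570 3.6095
step 6 | θ: 0.7396 0.4258 0.6660 -0.7186 | w: 0.8008 -0.2257 0.3731 1.0278 | p_ee: -1.0286 0.5245 0.5865 | trq: -81.2830 -13.0495 -16.7298 3.0885
step 7 | θ: 0.7525 0.4223 0.6717 -0.7025 | w: 0.4813 -0.1169 0.1957 0.5799 | p_ee: -1.0361 0.5272 0.5771 | trq: -66.7639 -10.7842 -13.8545 2.6915
step 8 | θ: 0.7598 0.4207 0.6745 -0.6940 | w: 0.2512 -0.0456 0.0816 0.2718 | p_ee: -1.0404 0.5284 0.5716 | trq: -56.0440 -9.0316 -11.8212 2.3909
step 9 | θ: 0.7632 0.4203 0.6754 -0.6907 | w: 0.0881 -0.0002 0.0066 0.0611 | p_ee: -1.0425 0.5288 0.5689 | trq: -48.1422 -7.6959 -10.3680 2.1644
step 10 | θ: 0.7638 0.4205 0.6750 -0.6908 | w: -0.0246 0.0245 -0.0419 -0.0753 | p_ee: -1.0430 0.5286 0.5683 | trq: -42.3305 -6.6776 -9.3258 1.9896
step 11 | θ: 0.7626 0.4211 0.6739 -0.6932 | w: -0.1008 0.0377 -0.0734 -0.1622 | p_ee: -1.0424 0.5280 0.5692 | trq: -38.0755 -5.9140 -8.5742 1.8569
step 12 | θ: 0.7600 0.4220 0.6722 -0.6970 | w: -0.1512 0.0454 -0.0936 -0.2175 | p_ee: -1.0411 0.5273 0.5711 | trq: -34.9591 -5.3473 -8.0322 1.7591
step 13 | θ: 0.7567 0.4229 0.6702 -0.7017 | w: -0.1829 0.0495 -0.1057 -0.2505 | p_ee: -1.0392 0.5264 0.5737 | trq: -32.6841 -4.9285 -7.6435 1.6878
step 14 | θ: 0.7529 0.4239 0.6680 -0.7069 | w: -0.2013 0.0513 -0.1121 -0.2680 | p_ee: -1.0371 0.5255 0.5767 | trq: -31.0302 -4.6200 -7.3674 1.6365
step 15 | θ: 0.7487 0.4250 0.6657 -0.7123 | w: -0.2101 0.0515 -0.1145 -0.2747 | p_ee: -1.0347 0.5245 0.5800 | trq: -29.8346 -4.3933 -7.1743 1.6003
step 16 | θ: 0.7445 0.4260 0.6635 -0.7178 | w: -0.2123 0.0507 -0.1140 -0.2742 | p_ee: -1.0323 0.5236 0.5833 | trq: -28.9766 -4.2271 -7.0422 1.5754
step 17 | θ: 0.7403 0.4270 0.6612 -0.7232 | w: -0.2098 0.0493 -0.1116 -0.2688 | p_ee: -1.0298 0.5226 0.5866 | trq: -28.3669 -4.1057 -6.9548 1.5588
step 18 | θ: 0.7362 0.4280 0.6590 -0.7285 | w: -0.2042 0.0474 -0.1078 -0.2602 | p_ee: -1.0274 0.5217 0.5899 | trq: -27.9394 -4.0173 -6.9001 1.5484
step 19 | θ: 0.7321 0.4289 0.6569 -0.7336 | w: -0.1966 0.0453 -0.1032 -0.2496 | p_ee: -1.0250 0.5208 0.5931 | trq: -27.6454 -3.9533 -6.8689 1.5425
step 20 | θ: 0.7283 0.4298 0.6549 -0.7385 | w: -0.1877 0.0431 -0.0981 -0.2380 | p_ee: -1.0227 0.5199 0.5961 | trq: -27.4487 -3.9072 -6.8546 1.5399
step 21 | θ: 0.7246 0.4306 0.6530 -0.7431 | w: -0.1781 0.0409 -0.0928 -0.2258 | p_ee: -1.0205 0.5191 0.5990 | trq: -27.3227 -3.8743 -6.8523 1.5396
step 22 | θ: 0.7212 0.4314 0.6512 -0.7475 | w: -0.1682 0.0387 -0.0873 -0.2135 | p_ee: -1.0184 0.5184 0.6017 | trq: -27.2478 -3.8510 -6.8582 1.5408
step 23 | θ: 0.7179 0.4322 0.6495 -0.7517 | w: -0.1583 0.0365 -0.0820 -0.2013 | p_ee: -1.0164 0.5176 0.6042 | trq: -27.2094 -3.8349 -6.8697 1.5431
step 24 | θ: 0.7149 0.4329 0.6479 -0.7556 | w: -0.1485 0.0345 -0.0768 -0.1894 | p_ee: -1.0145 0.5170 0.6066 | trq: -27.1969 -3.8240 -6.8848 1.5461
step 25 | θ: 0.7120 0.4335 0.6464 -0.7593 | w: -0.1390 0.0326 -0.0717 -0.1779 | p_ee: -1.0127 0.5163 0.6088 | trq: -27.2026 -3.8169 -6.9021 1.5495
step 26 | θ: 0.7093 0.4342 0.6450 -0.7627 | w: -0.1300 0.0308 -0.0669 -0.1669 | p_ee: -1.0110 0.5157 0.6109 | trq: -27.2206 -3.8126 -6.9205 1.5531
step 27 | θ: 0.7068 0.4348 0.6437 -0.7659 | w: -0.1213 0.0291 -0.0624 -0.1564 | p_ee: -1.0095 0.5152 0.6128 | trq: -65.0855 4.3747 -20.9657 3.1095
step 28 | θ: 0.6987 0.4537 0.6427 -0.7687 | w: -0.6798 1.8424 -0.0336 -0.1195 | p_ee: -1.0117 0.5078 0.6143 | trq: -14.7929 -6.4135 -2.4520 1.0710
step 29 | θ: 0.6872 0.4840 0.6421 -0.7712 | w: -0.4723 1.1918 -0.0272 -0.1349 | p_ee: -1.0160 0.4960 0.6157 | trq: -18.1620 -5.5491 -3.9139 1.2498
step 30 | θ: 0.6793 0.5032 0.6415 -0.7740 | w: -0.3254 0.7394 -0.0330 -0.1400 | p_ee: -1.0181 0.4881 0.6171 | trq: 276.8606 75.1440 -15.8108 6.5511
step 31 | θ: 0.6930 0.5317 0.6162 -0.7647 | w: 1.7064 2.1330 -2.5145 1.1213 | p_ee: -1.0428 0.4689 0.6138 | trq: -120.9703 -30.1135 -2.2669 -0.3075
step 32 | θ: 0.7221 0.5649 0.5734 -0.7451 | w: 1.2010 1.1569 -1.7760 0.7929 | p_ee: -1.0817 0.4414 0.6075 | trq: -96.3912 -21.1857 -3.9071 0.1560
step 33 | θ: 0.7421 0.5822 0.5437 -0.7320 | w: 0.7984 0.5522 -1.1973 0.4893 | p_ee: -1.1057 0.4240 0.6042 | trq: 52.8290 -0.3153 50.1769 -6.5511
step 34 | θ: 0.7568 0.6013 0.5530 -0.6877 | w: 0.6714 1.3635 2.1260 3.9535 | p_ee: -1.1253 0.4174 0.5934 | trq: -107.8770 -16.7441 -24.0357 3.3875
step 35 | θ: 0.7674 0.6222 0.5887 -0.6232 | w: 0.3898 0.7390 1.4530 2.4862 | p_ee: -1.1410 0.4182 0.5777
final p_ee position (m): -1.1410 0.4182 0.5777


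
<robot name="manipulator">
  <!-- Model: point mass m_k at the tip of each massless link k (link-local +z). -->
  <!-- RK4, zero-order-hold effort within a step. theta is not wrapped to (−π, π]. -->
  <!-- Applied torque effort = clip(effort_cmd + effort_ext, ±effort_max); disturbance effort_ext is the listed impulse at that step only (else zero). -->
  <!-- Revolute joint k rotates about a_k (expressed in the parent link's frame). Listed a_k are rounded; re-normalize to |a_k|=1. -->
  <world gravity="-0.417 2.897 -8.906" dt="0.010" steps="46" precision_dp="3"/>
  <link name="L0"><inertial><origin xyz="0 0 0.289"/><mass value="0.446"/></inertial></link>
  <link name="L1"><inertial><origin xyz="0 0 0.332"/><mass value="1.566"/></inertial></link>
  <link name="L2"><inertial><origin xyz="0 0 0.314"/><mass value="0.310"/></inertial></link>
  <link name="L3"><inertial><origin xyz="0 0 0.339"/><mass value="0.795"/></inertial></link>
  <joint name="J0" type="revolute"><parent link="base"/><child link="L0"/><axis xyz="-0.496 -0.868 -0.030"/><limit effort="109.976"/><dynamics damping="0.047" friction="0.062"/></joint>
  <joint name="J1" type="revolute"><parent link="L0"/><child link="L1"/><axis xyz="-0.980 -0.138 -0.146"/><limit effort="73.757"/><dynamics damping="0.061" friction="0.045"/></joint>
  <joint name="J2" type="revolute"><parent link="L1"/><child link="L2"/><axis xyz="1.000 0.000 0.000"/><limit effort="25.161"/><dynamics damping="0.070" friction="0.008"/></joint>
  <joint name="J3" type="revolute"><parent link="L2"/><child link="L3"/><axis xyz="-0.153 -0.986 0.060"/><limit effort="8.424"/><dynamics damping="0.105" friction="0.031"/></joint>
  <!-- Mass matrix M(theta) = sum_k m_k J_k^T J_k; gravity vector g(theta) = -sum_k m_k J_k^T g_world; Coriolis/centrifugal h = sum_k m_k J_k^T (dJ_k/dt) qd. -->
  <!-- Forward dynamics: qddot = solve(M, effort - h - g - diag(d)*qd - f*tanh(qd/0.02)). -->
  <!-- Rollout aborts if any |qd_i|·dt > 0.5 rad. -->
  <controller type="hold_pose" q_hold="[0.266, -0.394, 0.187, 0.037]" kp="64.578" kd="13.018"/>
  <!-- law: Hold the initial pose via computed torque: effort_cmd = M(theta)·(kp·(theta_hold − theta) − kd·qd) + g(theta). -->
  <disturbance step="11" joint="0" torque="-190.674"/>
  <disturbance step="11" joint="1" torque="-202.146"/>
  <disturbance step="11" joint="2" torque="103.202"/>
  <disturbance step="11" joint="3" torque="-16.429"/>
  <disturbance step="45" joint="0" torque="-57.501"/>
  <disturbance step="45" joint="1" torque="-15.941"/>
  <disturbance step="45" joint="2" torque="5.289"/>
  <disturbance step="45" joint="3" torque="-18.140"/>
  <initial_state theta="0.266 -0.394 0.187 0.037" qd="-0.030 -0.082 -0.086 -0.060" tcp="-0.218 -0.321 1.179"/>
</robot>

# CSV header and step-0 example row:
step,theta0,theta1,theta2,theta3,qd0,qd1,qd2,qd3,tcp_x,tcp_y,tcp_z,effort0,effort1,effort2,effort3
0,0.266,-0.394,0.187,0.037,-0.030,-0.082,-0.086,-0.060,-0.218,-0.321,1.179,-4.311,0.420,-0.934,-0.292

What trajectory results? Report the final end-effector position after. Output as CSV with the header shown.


step,theta0,theta1,theta2,theta3,qd0,qd1,qd2,qd3,tcp_x,tcp_y,tcp_z,effort0,effort1,effort2,effort3
1,0.266,-0.395,0.186,0.036,-0.028,-0.066,-0.068,-0.044,-0.217,-0.322,1.179,-4.439,0.345,-0.907,-0.315
2,0.265,-0.395,0.186,0.036,-0.026,-0.051,-0.052,-0.031,-0.217,-0.322,1.179,-4.560,0.273,-0.881,-0.336
3,0.265,-0.396,0.185,0.036,-0.024,-0.039,-0.038,-0.020,-0.216,-0.322,1.179,-4.674,0.205,-0.857,-0.356
4,0.265,-0.396,0.185,0.036,-0.022,-0.028,-0.026,-0.012,-0.216,-0.322,1.179,-4.782,0.141,-0.834,-0.373
5,0.265,-0.396,0.185,0.036,-0.019,-0.020,-0.016,-0.007,-0.216,-0.323,1.179,-4.883,0.082,-0.812,-0.389
6,0.265,-0.397,0.185,0.036,-0.017,-0.013,-0.009,-0.004,-0.215,-0.323,1.179,-4.978,0.026,-0.791,-0.403
7,0.264,-0.397,0.184,0.036,-0.014,-0.008,-0.004,-0.002,-0.215,-0.323,1.179,-5.067,-0.025,-0.771,-0.415
8,0.264,-0.397,0.184,0.035,-0.011,-0.005,-0.001,-0.001,-0.215,-0.323,1.179,-5.149,-0.072,-0.752,-0.427
9,0.264,-0.397,0.184,0.035,-0.008,-0.003,0.001,-0.001,-0.215,-0.323,1.179,-5.225,-0.115,-0.735,-0.438
10,0.264,-0.397,0.184,0.035,-0.005,-0.001,0.002,-0.000,-0.215,-0.323,1.179,-5.294,-0.154,-0.718,-0.447
11,0.264,-0.397,0.184,0.035,-0.003,0.001,0.003,0.000,-0.215,-0.323,1.179,-109.976,-73.757,25.161,-8.424
12,0.262,-0.403,0.177,0.040,-0.366,-1.227,-1.479,0.918,-0.213,-0.325,1.179,8.596,9.637,-4.143,0.602
13,0.259,-0.414,0.163,0.049,-0.317,-1.048,-1.261,0.776,-0.211,-0.329,1.179,7.468,8.864,-3.844,0.509
14,0.256,-0.424,0.152,0.056,-0.271,-0.887,-1.065,0.648,-0.208,-0.332,1.178,6.394,8.129,-3.561,0.419
15,0.253,-0.432,0.142,0.062,-0.229,-0.742,-0.888,0.534,-0.207,-0.335,1.178,5.376,7.432,-3.294,0.334
16,0.251,-0.439,0.134,0.066,-0.190,-0.612,-0.730,0.432,-0.205,-0.337,1.178,4.414,6.773,-3.042,0.253
17,0.250,-0.444,0.127,0.070,-0.155,-0.496,-0.589,0.343,-0.203,-0.339,1.178,3.506,6.150,-2.806,0.177
18,0.248,-0.449,0.122,0.073,-0.123,-0.392,-0.463,0.263,-0.202,-0.341,1.177,2.653,5.563,-2.585,0.106
19,0.247,-0.452,0.118,0.076,-0.094,-0.301,-0.351,0.194,-0.201,-0.342,1.177,1.852,5.011,-2.377,0.040
20,0.246,-0.455,0.115,0.077,-0.068,-0.220,-0.253,0.132,-0.201,-0.343,1.177,1.102,4.494,-2.184,-0.022
21,0.246,-0.457,0.113,0.078,-0.046,-0.148,-0.167,0.079,-0.200,-0.343,1.177,0.402,4.009,-2.005,-0.080
22,0.245,-0.458,0.112,0.079,-0.025,-0.085,-0.091,0.033,-0.200,-0.344,1.177,-0.250,3.556,-1.838,-0.133
23,0.245,-0.458,0.111,0.079,-0.008,-0.029,-0.025,-0.002,-0.199,-0.344,1.177,-0.854,3.134,-1.684,-0.184
24,0.245,-0.458,0.111,0.079,0.005,0.018,0.028,-0.024,-0.199,-0.344,1.177,-1.409,2.747,-1.540,-0.235
25,0.245,-0.458,0.112,0.079,0.017,0.054,0.069,-0.041,-0.199,-0.344,1.177,-1.917,2.394,-1.407,-0.284
26,0.245,-0.457,0.112,0.078,0.027,0.085,0.103,-0.054,-0.200,-0.344,1.177,-2.384,2.068,-1.285,-0.329
27,0.246,-0.456,0.114,0.077,0.035,0.112,0.132,-0.065,-0.200,-0.344,1.177,-2.813,1.767,-1.173,-0.370
28,0.246,-0.455,0.115,0.077,0.043,0.135,0.156,-0.073,-0.200,-0.343,1.177,-3.206,1.491,-1.071,-0.408
29,0.247,-0.454,0.117,0.076,0.048,0.153,0.176,-0.080,-0.201,-0.343,1.177,-3.566,1.236,-0.978,-0.442
30,0.247,-0.452,0.119,0.075,0.053,0.169,0.192,-0.085,-0.201,-0.342,1.177,-3.895,1.004,-0.894,-0.472
31,0.248,-0.450,0.120,0.074,0.057,0.181,0.204,-0.089,-0.202,-0.341,1.177,-4.194,0.791,-0.818,-0.500
32,0.248,-0.449,0.123,0.073,0.060,0.190,0.213,-0.091,-0.202,-0.341,1.177,-4.466,0.597,-0.750,-0.525
33,0.249,-0.447,0.125,0.072,0.062,0.197,0.220,-0.093,-0.203,-0.340,1.177,-4.712,0.422,-0.689,-0.548
34,0.250,-0.445,0.127,0.072,0.064,0.201,0.225,-0.094,-0.204,-0.339,1.177,-4.933,0.263,-0.634,-0.568
35,0.250,-0.443,0.129,0.071,0.065,0.204,0.227,-0.094,-0.205,-0.338,1.178,-5.133,0.119,-0.586,-0.585
36,0.251,-0.441,0.131,0.070,0.065,0.205,0.227,-0.094,-0.205,-0.337,1.178,-5.311,-0.009,-0.543,-0.601
37,0.251,-0.438,0.134,0.069,0.065,0.205,0.226,-0.093,-0.206,-0.337,1.178,-5.470,-0.124,-0.506,-0.614
38,0.252,-0.436,0.136,0.068,0.065,0.203,0.224,-0.092,-0.207,-0.336,1.178,-5.611,-0.227,-0.473,-0.626
39,0.253,-0.434,0.138,0.067,0.064,0.200,0.221,-0.090,-0.207,-0.335,1.178,-5.736,-0.318,-0.445,-0.637
40,0.253,-0.432,0.140,0.066,0.063,0.197,0.216,-0.088,-0.208,-0.334,1.178,-5.845,-0.398,-0.421,-0.645
41,0.254,-0.431,0.143,0.065,0.061,0.192,0.211,-0.085,-0.209,-0.333,1.178,-5.940,-0.468,-0.401,-0.653
42,0.255,-0.429,0.145,0.064,0.060,0.187,0.205,-0.083,-0.209,-0.333,1.178,-6.023,-0.529,-0.384,-0.659
43,0.255,-0.427,0.147,0.063,0.058,0.182,0.199,-0.080,-0.210,-0.332,1.178,-6.093,-0.582,-0.371,-0.663
44,0.256,-0.425,0.149,0.063,0.056,0.176,0.192,-0.077,-0.211,-0.331,1.179,-6.153,-0.627,-0.360,-0.667
45,0.256,-0.423,0.151,0.062,0.054,0.169,0.185,-0.074,-0.211,-0.330,1.179,-63.704,-16.606,4.937,-8.424
46,0.254,-0.420,0.154,0.063,-0.448,0.566,0.434,0.376,-0.211,-0.330,1.179,,,,
# final tcp position (m): -0.211 -0.330 1.179


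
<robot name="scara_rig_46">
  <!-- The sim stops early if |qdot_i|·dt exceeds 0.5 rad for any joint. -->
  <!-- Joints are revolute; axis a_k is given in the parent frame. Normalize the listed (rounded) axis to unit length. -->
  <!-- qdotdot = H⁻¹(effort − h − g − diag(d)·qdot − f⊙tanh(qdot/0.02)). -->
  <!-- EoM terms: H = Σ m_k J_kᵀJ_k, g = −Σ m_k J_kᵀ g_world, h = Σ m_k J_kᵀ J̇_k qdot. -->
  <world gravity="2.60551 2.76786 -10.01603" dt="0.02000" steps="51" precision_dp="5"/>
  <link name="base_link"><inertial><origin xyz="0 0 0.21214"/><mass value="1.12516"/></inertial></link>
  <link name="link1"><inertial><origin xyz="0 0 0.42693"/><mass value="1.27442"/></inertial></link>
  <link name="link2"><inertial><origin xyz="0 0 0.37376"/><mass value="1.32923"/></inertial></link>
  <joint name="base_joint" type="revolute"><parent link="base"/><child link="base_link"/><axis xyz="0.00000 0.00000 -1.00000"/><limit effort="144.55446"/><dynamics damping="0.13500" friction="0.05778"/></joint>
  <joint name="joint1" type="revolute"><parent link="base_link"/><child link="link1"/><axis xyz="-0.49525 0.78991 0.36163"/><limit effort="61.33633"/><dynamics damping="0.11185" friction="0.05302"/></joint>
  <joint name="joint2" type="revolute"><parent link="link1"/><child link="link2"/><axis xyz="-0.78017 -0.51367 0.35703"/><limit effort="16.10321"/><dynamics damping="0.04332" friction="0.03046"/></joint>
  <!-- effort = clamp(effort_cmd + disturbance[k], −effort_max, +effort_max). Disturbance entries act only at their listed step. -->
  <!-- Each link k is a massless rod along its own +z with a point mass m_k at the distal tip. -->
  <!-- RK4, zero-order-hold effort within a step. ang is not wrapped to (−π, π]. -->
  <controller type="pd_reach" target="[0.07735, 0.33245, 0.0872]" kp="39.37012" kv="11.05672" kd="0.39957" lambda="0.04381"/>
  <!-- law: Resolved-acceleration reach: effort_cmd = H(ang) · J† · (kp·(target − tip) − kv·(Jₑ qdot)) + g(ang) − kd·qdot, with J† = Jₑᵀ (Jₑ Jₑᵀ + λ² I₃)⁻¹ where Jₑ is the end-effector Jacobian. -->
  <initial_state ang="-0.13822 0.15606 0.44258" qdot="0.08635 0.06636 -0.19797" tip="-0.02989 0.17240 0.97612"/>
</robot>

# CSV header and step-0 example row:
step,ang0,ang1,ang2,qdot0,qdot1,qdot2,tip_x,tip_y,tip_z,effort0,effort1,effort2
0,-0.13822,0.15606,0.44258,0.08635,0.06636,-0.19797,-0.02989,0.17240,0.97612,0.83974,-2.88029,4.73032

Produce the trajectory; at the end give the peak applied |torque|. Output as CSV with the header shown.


step,ang0,ang1,ang2,qdot0,qdot1,qdot2,tip_x,tip_y,tip_z,effort0,effort1,effort2
1,-0.09353,0.15291,0.45939,4.13235,-0.35783,1.79859,-0.02820,0.17534,0.97417,-0.89221,-5.83973,2.77396
2,-0.01086,0.14583,0.50081,4.10560,-0.35036,2.34098,-0.02771,0.18274,0.96894,-0.80789,-7.43290,1.88578
3,0.07171,0.13801,0.55214,4.14085,-0.43523,2.79099,-0.02877,0.19275,0.96164,-0.75515,-8.41203,1.15292
4,0.15535,0.12772,0.61152,4.22075,-0.59961,3.14525,-0.03109,0.20476,0.95224,-0.74631,-8.48138,0.54085
5,0.23946,0.11389,0.67683,4.20039,-0.79213,3.38438,-0.03442,0.21836,0.94074,-0.71060,-6.97521,0.01918
6,0.31998,0.09705,0.74588,3.88201,-0.90160,3.52918,-0.03851,0.23331,0.92716,-0.52662,-2.94792,-0.45940
7,0.38861,0.08082,0.81772,3.05025,-0.73143,3.68083,-0.04299,0.24944,0.91143,-0.09620,3.55821,-0.96422
8,0.43492,0.07271,0.89406,1.69590,-0.08940,3.98989,-0.04724,0.26640,0.89319,0.45579,9.55770,-1.54386
9,0.45337,0.08152,0.97849,0.28338,0.96007,4.47713,-0.05038,0.28341,0.87187,0.78032,11.55208,-2.13872
10,0.44922,0.11212,1.07317,-0.58889,2.09519,4.99586,-0.05155,0.29957,0.84710,0.63632,9.09844,-2.61271
11,0.43544,0.16321,1.17740,-0.73653,3.01852,5.43195,-0.05033,0.31404,0.81896,0.18876,3.79984,-2.88875
12,0.42547,0.22880,1.28951,-0.26222,3.55271,5.78525,-0.04692,0.32580,0.78798,-0.21501,-1.58159,-3.00420
13,0.42797,0.30153,1.40788,0.46427,3.73809,6.04402,-0.04197,0.33344,0.75516,-0.41234,-3.88999,-3.03790
14,0.44352,0.37699,1.53016,1.03928,3.81872,6.16013,-0.03627,0.33557,0.72207,-0.55910,-3.41401,-3.04603
15,0.46710,0.45499,1.65298,1.27823,3.98187,6.08735,-0.03031,0.33159,0.69059,-0.45794,-3.68052,-3.04306
16,0.49346,0.53588,1.77227,1.32241,4.10215,5.80765,-0.02428,0.32187,0.66240,0.42240,-7.25279,-3.02468
17,0.52141,0.61555,1.88386,1.43569,3.86103,5.32155,-0.01817,0.30767,0.63864,2.39293,-13.52243,-2.96871
18,0.55441,0.68457,1.98404,1.82776,3.04565,4.67752,-0.01208,0.29094,0.61961,5.58934,-21.00936,-2.83180
19,0.59991,0.73095,2.07075,2.70104,1.60781,3.98994,-0.00631,0.27385,0.60473,9.99623,-29.05340,-2.57430
20,0.67033,0.74247,2.14494,4.36328,-0.42704,3.45828,-0.00117,0.25834,0.59250,13.09529,-34.20854,-2.21814
21,0.78248,0.71073,2.21259,6.96080,-2.70233,3.40715,0.00367,0.24603,0.58012,9.26768,-29.24926,-1.90298
22,0.94751,0.64082,2.28532,9.69645,-4.24001,4.00617,0.00995,0.23781,0.56361,0.70110,-17.84664,-1.76831
23,1.15737,0.55282,2.37284,11.35259,-4.54674,4.80261,0.01988,0.23276,0.54066,-5.33486,-9.50602,-1.63251
24,1.38721,0.46576,2.47305,11.57996,-4.19697,5.17326,0.03335,0.22876,0.51329,-7.54880,-5.05364,-1.15865
25,1.61081,0.38645,2.57528,10.64217,-3.79622,4.95133,0.04798,0.22506,0.48547,-7.46939,-2.27056,-0.36588
26,1.80770,0.31341,2.66873,8.83304,-3.56761,4.25638,0.06159,0.22271,0.45983,-6.33120,0.03134,0.46056
27,1.96228,0.24313,2.74494,6.34114,-3.50896,3.18001,0.07323,0.22314,0.43720,-4.78416,2.11678,1.11622
28,2.06317,0.17296,2.79692,3.45641,-3.53920,1.81095,0.08280,0.22711,0.41740,-3.18885,3.87491,1.54997
29,2.10957,0.10206,2.82233,1.04483,-3.56640,0.61066,0.09037,0.23424,0.39982,-1.95403,5.17681,1.68030
30,2.11992,0.03110,2.83040,0.02740,-3.53562,0.20837,0.09608,0.24295,0.38333,-1.41819,6.10845,1.41044
31,2.11819,-0.03875,2.83518,-0.14208,-3.45322,0.30774,0.10018,0.25139,0.36683,-1.29192,6.82872,0.98465
32,2.11371,-0.10675,2.84175,-0.27235,-3.34969,0.37153,0.10298,0.25880,0.35009,-1.19992,7.39666,0.65683
33,2.10720,-0.17254,2.84952,-0.35157,-3.23151,0.42460,0.10476,0.26516,0.33338,-1.16446,7.85110,0.40043
34,2.09942,-0.23587,2.85821,-0.40583,-3.10444,0.45950,0.10572,0.27046,0.31689,-1.18229,8.21897,0.20619
35,2.09066,-0.29662,2.86740,-0.45291,-2.97264,0.47158,0.10606,0.27475,0.30077,-1.24681,8.51835,0.06412
36,2.08099,-0.35472,2.87663,-0.50142,-2.83896,0.46116,0.10591,0.27813,0.28517,-1.35061,8.76155,-0.03693
37,2.07030,-0.41015,2.88546,-0.55538,-2.70541,0.43065,0.10538,0.28071,0.27021,-1.48496,8.95689,-0.10751
38,2.05848,-0.46293,2.89352,-0.61623,-2.57352,0.38335,0.10455,0.28260,0.25596,-1.64023,9.11003,-0.15684
39,2.04539,-0.51310,2.90051,-0.68385,-2.44452,0.32281,0.10350,0.28392,0.24247,-1.80654,9.22501,-0.19256
40,2.03090,-0.56074,2.90620,-0.75718,-2.31947,0.25257,0.10227,0.28478,0.22978,-1.97436,9.30498,-0.22061
41,2.01491,-0.60592,2.91043,-0.83455,-2.19931,0.17593,0.10090,0.28528,0.21791,-2.13511,9.35277,-0.24540
42,1.99736,-0.64876,2.91309,-0.91394,-2.08488,0.09588,0.09941,0.28551,0.20684,-2.28159,9.37122,-0.26993
43,1.97823,-0.68937,2.91415,-0.99285,-1.97683,0.01556,0.09785,0.28556,0.19657,-2.40826,9.36346,-0.29667
44,1.95761,-0.72789,2.91372,-1.06287,-1.87475,-0.05268,0.09620,0.28549,0.18705,-2.51126,9.33455,-0.33971
45,1.93563,-0.76443,2.91196,-1.13010,-1.77986,-0.11936,0.09447,0.28535,0.17827,-2.58864,9.28665,-0.38368
46,1.91236,-0.79916,2.90888,-1.19361,-1.69244,-0.18512,0.09269,0.28520,0.17017,-2.64064,9.22294,-0.42511
47,1.88788,-0.83220,2.90452,-1.25070,-1.61230,-0.24742,0.09089,0.28509,0.16272,-2.66852,9.14713,-0.46496
48,1.86235,-0.86372,2.89897,-1.29943,-1.53908,-0.30458,0.08908,0.28503,0.15589,-2.67452,9.06271,-0.50348
49,1.83594,-0.89383,2.89234,-1.33845,-1.47227,-0.35555,0.08730,0.28507,0.14963,-2.66174,8.97285,-0.54048
50,1.80886,-0.92267,2.88477,-1.36695,-1.41122,-0.39973,0.08555,0.28522,0.14391,-2.63389,8.88030,-0.57562
51,1.78132,-0.95034,2.87638,-1.38458,-1.35519,-0.43690,0.08386,0.28548,0.13868,,,
# max |effort| (N·m): 34.20854
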